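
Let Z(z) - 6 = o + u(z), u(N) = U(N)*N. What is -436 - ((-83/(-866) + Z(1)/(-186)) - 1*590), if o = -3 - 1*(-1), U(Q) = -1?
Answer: 2066072/13423 ≈ 153.92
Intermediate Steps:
o = -2 (o = -3 + 1 = -2)
u(N) = -N
Z(z) = 4 - z (Z(z) = 6 + (-2 - z) = 4 - z)
-436 - ((-83/(-866) + Z(1)/(-186)) - 1*590) = -436 - ((-83/(-866) + (4 - 1*1)/(-186)) - 1*590) = -436 - ((-83*(-1/866) + (4 - 1)*(-1/186)) - 590) = -436 - ((83/866 + 3*(-1/186)) - 590) = -436 - ((83/866 - 1/62) - 590) = -436 - (1070/13423 - 590) = -436 - 1*(-7918500/13423) = -436 + 7918500/13423 = 2066072/13423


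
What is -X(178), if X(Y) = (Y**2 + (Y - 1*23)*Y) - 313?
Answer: -58961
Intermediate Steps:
X(Y) = -313 + Y**2 + Y*(-23 + Y) (X(Y) = (Y**2 + (Y - 23)*Y) - 313 = (Y**2 + (-23 + Y)*Y) - 313 = (Y**2 + Y*(-23 + Y)) - 313 = -313 + Y**2 + Y*(-23 + Y))
-X(178) = -(-313 - 23*178 + 2*178**2) = -(-313 - 4094 + 2*31684) = -(-313 - 4094 + 63368) = -1*58961 = -58961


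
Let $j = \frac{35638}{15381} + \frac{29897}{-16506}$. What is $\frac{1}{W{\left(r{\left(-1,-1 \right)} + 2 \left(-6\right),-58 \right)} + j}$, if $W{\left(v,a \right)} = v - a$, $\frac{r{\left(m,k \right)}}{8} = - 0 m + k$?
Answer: $\frac{1343274}{51723751} \approx 0.02597$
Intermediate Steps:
$r{\left(m,k \right)} = 8 k$ ($r{\left(m,k \right)} = 8 \left(- 0 m + k\right) = 8 \left(\left(-1\right) 0 + k\right) = 8 \left(0 + k\right) = 8 k$)
$j = \frac{679339}{1343274}$ ($j = 35638 \cdot \frac{1}{15381} + 29897 \left(- \frac{1}{16506}\right) = \frac{35638}{15381} - \frac{4271}{2358} = \frac{679339}{1343274} \approx 0.50573$)
$\frac{1}{W{\left(r{\left(-1,-1 \right)} + 2 \left(-6\right),-58 \right)} + j} = \frac{1}{\left(\left(8 \left(-1\right) + 2 \left(-6\right)\right) - -58\right) + \frac{679339}{1343274}} = \frac{1}{\left(\left(-8 - 12\right) + 58\right) + \frac{679339}{1343274}} = \frac{1}{\left(-20 + 58\right) + \frac{679339}{1343274}} = \frac{1}{38 + \frac{679339}{1343274}} = \frac{1}{\frac{51723751}{1343274}} = \frac{1343274}{51723751}$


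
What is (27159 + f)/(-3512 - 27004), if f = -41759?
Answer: 3650/7629 ≈ 0.47844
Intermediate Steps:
(27159 + f)/(-3512 - 27004) = (27159 - 41759)/(-3512 - 27004) = -14600/(-30516) = -14600*(-1/30516) = 3650/7629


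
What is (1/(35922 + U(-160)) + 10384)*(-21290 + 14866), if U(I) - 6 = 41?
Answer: -2399377471128/35969 ≈ -6.6707e+7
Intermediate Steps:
U(I) = 47 (U(I) = 6 + 41 = 47)
(1/(35922 + U(-160)) + 10384)*(-21290 + 14866) = (1/(35922 + 47) + 10384)*(-21290 + 14866) = (1/35969 + 10384)*(-6424) = (373502097/35969)*(-6424) = -2399377471128/35969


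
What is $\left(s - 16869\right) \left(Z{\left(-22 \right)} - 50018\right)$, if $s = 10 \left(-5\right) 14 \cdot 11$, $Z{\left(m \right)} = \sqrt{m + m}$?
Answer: $1228892242 - 49138 i \sqrt{11} \approx 1.2289 \cdot 10^{9} - 1.6297 \cdot 10^{5} i$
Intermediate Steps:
$Z{\left(m \right)} = \sqrt{2} \sqrt{m}$ ($Z{\left(m \right)} = \sqrt{2 m} = \sqrt{2} \sqrt{m}$)
$s = -7700$ ($s = \left(-50\right) 14 \cdot 11 = \left(-700\right) 11 = -7700$)
$\left(s - 16869\right) \left(Z{\left(-22 \right)} - 50018\right) = \left(-7700 - 16869\right) \left(\sqrt{2} \sqrt{-22} - 50018\right) = - 24569 \left(\sqrt{2} i \sqrt{22} - 50018\right) = - 24569 \left(2 i \sqrt{11} - 50018\right) = - 24569 \left(-50018 + 2 i \sqrt{11}\right) = 1228892242 - 49138 i \sqrt{11}$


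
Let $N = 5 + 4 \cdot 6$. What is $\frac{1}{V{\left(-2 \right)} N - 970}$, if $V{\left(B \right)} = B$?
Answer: $- \frac{1}{1028} \approx -0.00097276$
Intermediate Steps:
$N = 29$ ($N = 5 + 24 = 29$)
$\frac{1}{V{\left(-2 \right)} N - 970} = \frac{1}{\left(-2\right) 29 - 970} = \frac{1}{-58 - 970} = \frac{1}{-1028} = - \frac{1}{1028}$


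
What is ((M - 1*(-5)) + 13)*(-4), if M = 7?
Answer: -100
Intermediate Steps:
((M - 1*(-5)) + 13)*(-4) = ((7 - 1*(-5)) + 13)*(-4) = ((7 + 5) + 13)*(-4) = (12 + 13)*(-4) = 25*(-4) = -100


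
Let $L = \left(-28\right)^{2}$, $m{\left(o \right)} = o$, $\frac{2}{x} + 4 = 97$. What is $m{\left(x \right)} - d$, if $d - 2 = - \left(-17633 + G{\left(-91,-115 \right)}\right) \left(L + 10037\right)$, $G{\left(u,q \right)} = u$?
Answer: $- \frac{17836600756}{93} \approx -1.9179 \cdot 10^{8}$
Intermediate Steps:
$x = \frac{2}{93}$ ($x = \frac{2}{-4 + 97} = \frac{2}{93} \approx 0.021505$)
$L = 784$
$d = 191791406$ ($d = 2 - \left(-17633 - 91\right) \left(784 + 10037\right) = 2 - \left(-17724\right) 10821 = 2 - -191791404 = 2 + 191791404 = 191791406$)
$m{\left(x \right)} - d = \frac{2}{93} - 191791406 = - \frac{17836600756}{93}$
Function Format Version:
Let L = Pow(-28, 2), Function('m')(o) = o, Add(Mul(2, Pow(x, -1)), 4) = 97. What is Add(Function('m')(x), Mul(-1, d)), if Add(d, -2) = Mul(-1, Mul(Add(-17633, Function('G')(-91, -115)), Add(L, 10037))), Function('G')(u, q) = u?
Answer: Rational(-17836600756, 93) ≈ -1.9179e+8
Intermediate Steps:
x = Rational(2, 93) (x = Mul(2, Pow(Add(-4, 97), -1)) = Mul(2, Pow(93, -1)) = Mul(2, Rational(1, 93)) = Rational(2, 93) ≈ 0.021505)
L = 784
d = 191791406 (d = Add(2, Mul(-1, Mul(Add(-17633, -91), Add(784, 10037)))) = Add(2, Mul(-1, Mul(-17724, 10821))) = Add(2, Mul(-1, -191791404)) = Add(2, 191791404) = 191791406)
Add(Function('m')(x), Mul(-1, d)) = Add(Rational(2, 93), Mul(-1, 191791406)) = Add(Rational(2, 93), -191791406) = Rational(-17836600756, 93)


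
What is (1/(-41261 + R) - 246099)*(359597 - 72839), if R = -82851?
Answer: -4379345104741731/62056 ≈ -7.0571e+10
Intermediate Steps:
(1/(-41261 + R) - 246099)*(359597 - 72839) = (1/(-41261 - 82851) - 246099)*(359597 - 72839) = (1/(-124112) - 246099)*286758 = (-1/124112 - 246099)*286758 = -30543839089/124112*286758 = -4379345104741731/62056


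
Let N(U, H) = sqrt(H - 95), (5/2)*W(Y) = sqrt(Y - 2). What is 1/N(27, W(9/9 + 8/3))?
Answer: -I*sqrt(15)/sqrt(1425 - 2*sqrt(15)) ≈ -0.10288*I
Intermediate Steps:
W(Y) = 2*sqrt(-2 + Y)/5 (W(Y) = 2*sqrt(Y - 2)/5 = 2*sqrt(-2 + Y)/5)
N(U, H) = sqrt(-95 + H)
1/N(27, W(9/9 + 8/3)) = 1/(sqrt(-95 + 2*sqrt(-2 + (9/9 + 8/3))/5)) = 1/(sqrt(-95 + 2*sqrt(-2 + (9*(1/9) + 8*(1/3)))/5)) = 1/(sqrt(-95 + 2*sqrt(-2 + (1 + 8/3))/5)) = 1/(sqrt(-95 + 2*sqrt(-2 + 11/3)/5)) = 1/(sqrt(-95 + 2*sqrt(5/3)/5)) = 1/(sqrt(-95 + 2*(sqrt(15)/3)/5)) = 1/(sqrt(-95 + 2*sqrt(15)/15)) = 1/sqrt(-95 + 2*sqrt(15)/15)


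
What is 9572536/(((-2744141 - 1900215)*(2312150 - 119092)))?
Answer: -1196567/1273167760081 ≈ -9.3983e-7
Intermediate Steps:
9572536/(((-2744141 - 1900215)*(2312150 - 119092))) = 9572536/((-4644356*2193058)) = 9572536/(-10185342080648) = 9572536*(-1/10185342080648) = -1196567/1273167760081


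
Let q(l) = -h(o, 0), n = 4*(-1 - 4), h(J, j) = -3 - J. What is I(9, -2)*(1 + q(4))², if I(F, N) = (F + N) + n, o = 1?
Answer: -325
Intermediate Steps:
n = -20 (n = 4*(-5) = -20)
q(l) = 4 (q(l) = -(-3 - 1*1) = -(-3 - 1) = -1*(-4) = 4)
I(F, N) = -20 + F + N (I(F, N) = (F + N) - 20 = -20 + F + N)
I(9, -2)*(1 + q(4))² = (-20 + 9 - 2)*(1 + 4)² = -13*5² = -13*25 = -325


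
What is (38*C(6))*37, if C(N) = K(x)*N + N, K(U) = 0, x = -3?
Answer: 8436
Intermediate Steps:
C(N) = N (C(N) = 0*N + N = 0 + N = N)
(38*C(6))*37 = (38*6)*37 = 228*37 = 8436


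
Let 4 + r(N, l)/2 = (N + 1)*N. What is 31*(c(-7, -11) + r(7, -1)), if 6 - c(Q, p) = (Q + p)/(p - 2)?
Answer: 43772/13 ≈ 3367.1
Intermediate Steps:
r(N, l) = -8 + 2*N*(1 + N) (r(N, l) = -8 + 2*((N + 1)*N) = -8 + 2*((1 + N)*N) = -8 + 2*(N*(1 + N)) = -8 + 2*N*(1 + N))
c(Q, p) = 6 - (Q + p)/(-2 + p) (c(Q, p) = 6 - (Q + p)/(p - 2) = 6 - (Q + p)/(-2 + p))
31*(c(-7, -11) + r(7, -1)) = 31*((-12 - 1*(-7) + 5*(-11))/(-2 - 11) + (-8 + 2*7 + 2*7²)) = 31*((-12 + 7 - 55)/(-13) + (-8 + 14 + 2*49)) = 31*(-1/13*(-60) + (-8 + 14 + 98)) = 31*(60/13 + 104) = 31*(1412/13) = 43772/13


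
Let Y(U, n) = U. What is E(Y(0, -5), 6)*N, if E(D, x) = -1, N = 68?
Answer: -68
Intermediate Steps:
E(Y(0, -5), 6)*N = -1*68 = -68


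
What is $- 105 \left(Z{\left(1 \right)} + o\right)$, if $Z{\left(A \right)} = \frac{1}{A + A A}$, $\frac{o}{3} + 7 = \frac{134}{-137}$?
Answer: $\frac{674205}{274} \approx 2460.6$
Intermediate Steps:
$o = - \frac{3279}{137}$ ($o = -21 + 3 \frac{134}{-137} = -21 + 3 \cdot 134 \left(- \frac{1}{137}\right) = -21 + 3 \left(- \frac{134}{137}\right) = -21 - \frac{402}{137} = - \frac{3279}{137} \approx -23.934$)
$Z{\left(A \right)} = \frac{1}{A + A^{2}}$
$- 105 \left(Z{\left(1 \right)} + o\right) = - 105 \left(\frac{1}{1 \left(1 + 1\right)} - \frac{3279}{137}\right) = - 105 \left(1 \cdot \frac{1}{2} - \frac{3279}{137}\right) = - 105 \left(\frac{1}{2} - \frac{3279}{137}\right) = \left(-105\right) \left(- \frac{6421}{274}\right) = \frac{674205}{274}$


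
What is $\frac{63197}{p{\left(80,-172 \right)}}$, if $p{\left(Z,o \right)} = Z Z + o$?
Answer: $\frac{63197}{6228} \approx 10.147$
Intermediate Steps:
$p{\left(Z,o \right)} = o + Z^{2}$ ($p{\left(Z,o \right)} = Z^{2} + o = o + Z^{2}$)
$\frac{63197}{p{\left(80,-172 \right)}} = \frac{63197}{-172 + 80^{2}} = \frac{63197}{-172 + 6400} = \frac{63197}{6228}$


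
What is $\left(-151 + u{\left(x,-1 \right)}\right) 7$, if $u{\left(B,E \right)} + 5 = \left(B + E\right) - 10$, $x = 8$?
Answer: $-1113$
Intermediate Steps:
$u{\left(B,E \right)} = -15 + B + E$ ($u{\left(B,E \right)} = -5 - \left(10 - B - E\right) = -5 + \left(-10 + B + E\right) = -15 + B + E$)
$\left(-151 + u{\left(x,-1 \right)}\right) 7 = \left(-151 - 8\right) 7 = \left(-159\right) 7 = -1113$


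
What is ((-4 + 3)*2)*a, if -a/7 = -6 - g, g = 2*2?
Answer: -140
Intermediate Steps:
g = 4
a = 70 (a = -7*(-6 - 1*4) = -7*(-6 - 4) = -7*(-10) = 70)
((-4 + 3)*2)*a = ((-4 + 3)*2)*70 = -1*2*70 = -2*70 = -140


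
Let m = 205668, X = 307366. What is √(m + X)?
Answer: √513034 ≈ 716.26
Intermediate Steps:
√(m + X) = √(205668 + 307366) = √513034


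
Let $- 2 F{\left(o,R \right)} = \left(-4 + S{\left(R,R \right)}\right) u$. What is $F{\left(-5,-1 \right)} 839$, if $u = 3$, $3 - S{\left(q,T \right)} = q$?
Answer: $0$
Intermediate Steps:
$S{\left(q,T \right)} = 3 - q$
$F{\left(o,R \right)} = \frac{3}{2} + \frac{3 R}{2}$ ($F{\left(o,R \right)} = - \frac{\left(-4 - \left(-3 + R\right)\right) 3}{2} = - \frac{\left(-1 - R\right) 3}{2} = - \frac{-3 - 3 R}{2} = \frac{3}{2} + \frac{3 R}{2}$)
$F{\left(-5,-1 \right)} 839 = \left(\frac{3}{2} + \frac{3}{2} \left(-1\right)\right) 839 = \left(\frac{3}{2} - \frac{3}{2}\right) 839 = 0 \cdot 839 = 0$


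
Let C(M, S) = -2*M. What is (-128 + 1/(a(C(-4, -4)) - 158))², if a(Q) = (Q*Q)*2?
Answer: 14753281/900 ≈ 16393.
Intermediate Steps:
a(Q) = 2*Q² (a(Q) = Q²*2 = 2*Q²)
(-128 + 1/(a(C(-4, -4)) - 158))² = (-128 + 1/(2*(-2*(-4))² - 158))² = (-128 + 1/(2*8² - 158))² = (-128 + 1/(2*64 - 158))² = (-128 + 1/(128 - 158))² = (-128 + 1/(-30))² = (-128 - 1/30)² = (-3841/30)² = 14753281/900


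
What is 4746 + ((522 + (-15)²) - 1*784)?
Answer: 4709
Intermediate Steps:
4746 + ((522 + (-15)²) - 1*784) = 4746 + ((522 + 225) - 784) = 4746 + (747 - 784) = 4746 - 37 = 4709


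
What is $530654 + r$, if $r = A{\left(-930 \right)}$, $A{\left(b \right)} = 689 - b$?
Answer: $532273$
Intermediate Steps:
$r = 1619$ ($r = 689 - -930 = 689 + 930 = 1619$)
$530654 + r = 530654 + 1619 = 532273$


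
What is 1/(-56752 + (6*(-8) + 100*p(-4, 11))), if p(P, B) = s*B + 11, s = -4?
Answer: -1/60100 ≈ -1.6639e-5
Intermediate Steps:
p(P, B) = 11 - 4*B (p(P, B) = -4*B + 11 = 11 - 4*B)
1/(-56752 + (6*(-8) + 100*p(-4, 11))) = 1/(-56752 + (6*(-8) + 100*(11 - 4*11))) = 1/(-56752 + (-48 + 100*(11 - 44))) = 1/(-56752 + (-48 + 100*(-33))) = 1/(-56752 + (-48 - 3300)) = 1/(-56752 - 3348) = 1/(-60100) = -1/60100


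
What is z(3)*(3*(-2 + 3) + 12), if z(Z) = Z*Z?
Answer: 135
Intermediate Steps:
z(Z) = Z²
z(3)*(3*(-2 + 3) + 12) = 3²*(3*(-2 + 3) + 12) = 9*(3*1 + 12) = 9*(3 + 12) = 9*15 = 135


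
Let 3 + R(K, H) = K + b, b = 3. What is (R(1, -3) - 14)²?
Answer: 169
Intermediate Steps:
R(K, H) = K (R(K, H) = -3 + (K + 3) = -3 + (3 + K) = K)
(R(1, -3) - 14)² = (1 - 14)² = (-13)² = 169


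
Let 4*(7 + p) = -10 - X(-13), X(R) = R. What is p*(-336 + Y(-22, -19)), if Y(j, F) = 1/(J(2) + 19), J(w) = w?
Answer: 176375/84 ≈ 2099.7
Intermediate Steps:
Y(j, F) = 1/21 (Y(j, F) = 1/(2 + 19) = 1/21)
p = -25/4 (p = -7 + (-10 - 1*(-13))/4 = -7 + (-10 + 13)/4 = -7 + (1/4)*3 = -7 + 3/4 = -25/4 ≈ -6.2500)
p*(-336 + Y(-22, -19)) = -25*(-336 + 1/21)/4 = -25/4*(-7055/21) = 176375/84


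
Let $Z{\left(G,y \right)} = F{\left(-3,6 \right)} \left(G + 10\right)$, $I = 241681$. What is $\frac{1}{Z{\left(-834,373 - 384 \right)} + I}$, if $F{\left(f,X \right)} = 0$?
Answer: $\frac{1}{241681} \approx 4.1377 \cdot 10^{-6}$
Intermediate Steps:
$Z{\left(G,y \right)} = 0$ ($Z{\left(G,y \right)} = 0 \left(G + 10\right) = 0 \left(10 + G\right) = 0$)
$\frac{1}{Z{\left(-834,373 - 384 \right)} + I} = \frac{1}{0 + 241681} = \frac{1}{241681}$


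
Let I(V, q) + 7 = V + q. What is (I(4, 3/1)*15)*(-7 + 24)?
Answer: 0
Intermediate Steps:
I(V, q) = -7 + V + q (I(V, q) = -7 + (V + q) = -7 + V + q)
(I(4, 3/1)*15)*(-7 + 24) = ((-7 + 4 + 3/1)*15)*(-7 + 24) = ((-7 + 4 + 3*1)*15)*17 = ((-7 + 4 + 3)*15)*17 = (0*15)*17 = 0*17 = 0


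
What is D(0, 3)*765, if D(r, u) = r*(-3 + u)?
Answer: 0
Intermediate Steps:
D(0, 3)*765 = (0*(-3 + 3))*765 = (0*0)*765 = 0*765 = 0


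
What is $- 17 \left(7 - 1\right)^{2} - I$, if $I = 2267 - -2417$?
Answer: $-5296$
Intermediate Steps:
$I = 4684$ ($I = 2267 + 2417 = 4684$)
$- 17 \left(7 - 1\right)^{2} - I = - 17 \left(7 - 1\right)^{2} - 4684 = - 17 \cdot 6^{2} - 4684 = \left(-17\right) 36 - 4684 = -612 - 4684 = -5296$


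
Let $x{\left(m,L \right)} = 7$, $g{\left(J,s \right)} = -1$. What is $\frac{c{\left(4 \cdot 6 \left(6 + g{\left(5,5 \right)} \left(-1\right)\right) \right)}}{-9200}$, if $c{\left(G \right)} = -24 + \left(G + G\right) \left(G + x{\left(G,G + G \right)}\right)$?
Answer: $- \frac{7347}{1150} \approx -6.3887$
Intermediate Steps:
$c{\left(G \right)} = -24 + 2 G \left(7 + G\right)$ ($c{\left(G \right)} = -24 + \left(G + G\right) \left(G + 7\right) = -24 + 2 G \left(7 + G\right)$)
$\frac{c{\left(4 \cdot 6 \left(6 + g{\left(5,5 \right)} \left(-1\right)\right) \right)}}{-9200} = \frac{-24 + 2 \left(4 \cdot 6 \left(6 - -1\right)\right)^{2} + 14 \cdot 4 \cdot 6 \left(6 - -1\right)}{-9200} = \left(-24 + 2 \left(24 \left(6 + 1\right)\right)^{2} + 14 \cdot 24 \left(6 + 1\right)\right) \left(- \frac{1}{9200}\right) = \left(-24 + 2 \left(24 \cdot 7\right)^{2} + 14 \cdot 24 \cdot 7\right) \left(- \frac{1}{9200}\right) = \left(-24 + 2 \cdot 168^{2} + 14 \cdot 168\right) \left(- \frac{1}{9200}\right) = \left(-24 + 2 \cdot 28224 + 2352\right) \left(- \frac{1}{9200}\right) = \left(-24 + 56448 + 2352\right) \left(- \frac{1}{9200}\right) = 58776 \left(- \frac{1}{9200}\right) = - \frac{7347}{1150}$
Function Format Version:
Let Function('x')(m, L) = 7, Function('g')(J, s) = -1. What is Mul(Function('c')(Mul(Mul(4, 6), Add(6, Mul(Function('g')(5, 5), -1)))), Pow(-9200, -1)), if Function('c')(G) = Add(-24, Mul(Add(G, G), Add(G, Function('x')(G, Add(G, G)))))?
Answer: Rational(-7347, 1150) ≈ -6.3887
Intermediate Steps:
Function('c')(G) = Add(-24, Mul(2, G, Add(7, G))) (Function('c')(G) = Add(-24, Mul(Add(G, G), Add(G, 7))) = Add(-24, Mul(Mul(2, G), Add(7, G))) = Add(-24, Mul(2, G, Add(7, G))))
Mul(Function('c')(Mul(Mul(4, 6), Add(6, Mul(Function('g')(5, 5), -1)))), Pow(-9200, -1)) = Mul(Add(-24, Mul(2, Pow(Mul(Mul(4, 6), Add(6, Mul(-1, -1))), 2)), Mul(14, Mul(Mul(4, 6), Add(6, Mul(-1, -1))))), Pow(-9200, -1)) = Mul(Add(-24, Mul(2, Pow(Mul(24, Add(6, 1)), 2)), Mul(14, Mul(24, Add(6, 1)))), Rational(-1, 9200)) = Mul(Add(-24, Mul(2, Pow(Mul(24, 7), 2)), Mul(14, Mul(24, 7))), Rational(-1, 9200)) = Mul(Add(-24, Mul(2, Pow(168, 2)), Mul(14, 168)), Rational(-1, 9200)) = Mul(Add(-24, Mul(2, 28224), 2352), Rational(-1, 9200)) = Mul(Add(-24, 56448, 2352), Rational(-1, 9200)) = Mul(58776, Rational(-1, 9200)) = Rational(-7347, 1150)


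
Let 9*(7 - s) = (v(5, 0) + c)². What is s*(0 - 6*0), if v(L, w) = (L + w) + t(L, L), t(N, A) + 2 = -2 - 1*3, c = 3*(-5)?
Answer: 0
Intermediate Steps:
c = -15
t(N, A) = -7 (t(N, A) = -2 + (-2 - 1*3) = -2 + (-2 - 3) = -2 - 5 = -7)
v(L, w) = -7 + L + w (v(L, w) = (L + w) - 7 = -7 + L + w)
s = -226/9 (s = 7 - ((-7 + 5 + 0) - 15)²/9 = 7 - (-2 - 15)²/9 = 7 - ⅑*(-17)² = 7 - ⅑*289 = 7 - 289/9 = -226/9 ≈ -25.111)
s*(0 - 6*0) = -226*(0 - 6*0)/9 = -226*(0 + 0)/9 = -226/9*0 = 0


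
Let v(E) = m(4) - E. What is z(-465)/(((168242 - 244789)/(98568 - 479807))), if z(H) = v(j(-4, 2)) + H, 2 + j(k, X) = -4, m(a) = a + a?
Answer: -4193629/1867 ≈ -2246.2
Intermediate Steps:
m(a) = 2*a
j(k, X) = -6 (j(k, X) = -2 - 4 = -6)
v(E) = 8 - E (v(E) = 2*4 - E = 8 - E)
z(H) = 14 + H (z(H) = (8 - 1*(-6)) + H = (8 + 6) + H = 14 + H)
z(-465)/(((168242 - 244789)/(98568 - 479807))) = (14 - 465)/(((168242 - 244789)/(98568 - 479807))) = -451/((-76547/(-381239))) = -451/((-76547*(-1/381239))) = -451/76547/381239 = -451*381239/76547 = -4193629/1867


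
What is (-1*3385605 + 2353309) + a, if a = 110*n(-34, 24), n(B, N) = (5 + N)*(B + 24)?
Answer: -1064196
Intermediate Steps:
n(B, N) = (5 + N)*(24 + B)
a = -31900 (a = 110*(120 + 5*(-34) + 24*24 - 34*24) = 110*(120 - 170 + 576 - 816) = 110*(-290) = -31900)
(-1*3385605 + 2353309) + a = (-1*3385605 + 2353309) - 31900 = (-3385605 + 2353309) - 31900 = -1032296 - 31900 = -1064196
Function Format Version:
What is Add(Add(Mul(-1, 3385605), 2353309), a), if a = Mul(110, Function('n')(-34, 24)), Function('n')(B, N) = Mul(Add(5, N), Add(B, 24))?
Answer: -1064196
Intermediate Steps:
Function('n')(B, N) = Mul(Add(5, N), Add(24, B))
a = -31900 (a = Mul(110, Add(120, Mul(5, -34), Mul(24, 24), Mul(-34, 24))) = Mul(110, Add(120, -170, 576, -816)) = Mul(110, -290) = -31900)
Add(Add(Mul(-1, 3385605), 2353309), a) = Add(Add(Mul(-1, 3385605), 2353309), -31900) = Add(Add(-3385605, 2353309), -31900) = Add(-1032296, -31900) = -1064196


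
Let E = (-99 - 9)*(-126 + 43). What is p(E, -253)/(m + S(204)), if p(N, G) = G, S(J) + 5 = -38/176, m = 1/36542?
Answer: 36980504/762395 ≈ 48.506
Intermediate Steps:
m = 1/36542 ≈ 2.7366e-5
S(J) = -459/88 (S(J) = -5 - 38/176 = -5 - 38*1/176 = -5 - 19/88 = -459/88)
E = 8964 (E = -108*(-83) = 8964)
p(E, -253)/(m + S(204)) = -253/(1/36542 - 459/88) = -253/(-762395/146168) = -253*(-146168/762395) = 36980504/762395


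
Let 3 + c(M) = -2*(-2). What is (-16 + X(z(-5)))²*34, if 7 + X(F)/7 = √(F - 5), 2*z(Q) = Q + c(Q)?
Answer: 131988 - 30940*I*√7 ≈ 1.3199e+5 - 81860.0*I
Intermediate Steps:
c(M) = 1 (c(M) = -3 - 2*(-2) = -3 + 4 = 1)
z(Q) = ½ + Q/2 (z(Q) = (Q + 1)/2 = (1 + Q)/2 = ½ + Q/2)
X(F) = -49 + 7*√(-5 + F) (X(F) = -49 + 7*√(F - 5) = -49 + 7*√(-5 + F))
(-16 + X(z(-5)))²*34 = (-16 + (-49 + 7*√(-5 + (½ + (½)*(-5)))))²*34 = (-16 + (-49 + 7*√(-5 + (½ - 5/2))))²*34 = (-16 + (-49 + 7*√(-5 - 2)))²*34 = (-16 + (-49 + 7*√(-7)))²*34 = (-16 + (-49 + 7*(I*√7)))²*34 = (-16 + (-49 + 7*I*√7))²*34 = (-65 + 7*I*√7)²*34 = 34*(-65 + 7*I*√7)²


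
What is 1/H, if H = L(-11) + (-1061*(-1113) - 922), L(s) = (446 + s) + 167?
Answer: 1/1180573 ≈ 8.4705e-7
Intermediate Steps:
L(s) = 613 + s
H = 1180573 (H = (613 - 11) + (-1061*(-1113) - 922) = 602 + (1180893 - 922) = 602 + 1179971 = 1180573)
1/H = 1/1180573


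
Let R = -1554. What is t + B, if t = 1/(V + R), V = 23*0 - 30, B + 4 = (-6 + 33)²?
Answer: 1148399/1584 ≈ 725.00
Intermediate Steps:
B = 725 (B = -4 + (-6 + 33)² = -4 + 27² = -4 + 729 = 725)
V = -30 (V = 0 - 30 = -30)
t = -1/1584 (t = 1/(-30 - 1554) = 1/(-1584) = -1/1584 ≈ -0.00063131)
t + B = -1/1584 + 725 = 1148399/1584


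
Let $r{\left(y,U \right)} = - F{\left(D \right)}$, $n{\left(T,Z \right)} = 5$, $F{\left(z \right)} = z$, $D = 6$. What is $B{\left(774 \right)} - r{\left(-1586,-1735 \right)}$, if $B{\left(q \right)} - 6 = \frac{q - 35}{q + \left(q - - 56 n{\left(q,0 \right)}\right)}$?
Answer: $\frac{22675}{1828} \approx 12.404$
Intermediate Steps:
$r{\left(y,U \right)} = -6$ ($r{\left(y,U \right)} = \left(-1\right) 6 = -6$)
$B{\left(q \right)} = 6 + \frac{-35 + q}{280 + 2 q}$ ($B{\left(q \right)} = 6 + \frac{q - 35}{q + \left(q - \left(-56\right) 5\right)} = 6 + \frac{-35 + q}{q + \left(q - -280\right)} = 6 + \frac{-35 + q}{q + \left(q + 280\right)} = 6 + \frac{-35 + q}{q + \left(280 + q\right)} = 6 + \frac{-35 + q}{280 + 2 q}$)
$B{\left(774 \right)} - r{\left(-1586,-1735 \right)} = \frac{1645 + 13 \cdot 774}{2 \left(140 + 774\right)} - -6 = \frac{1645 + 10062}{2 \cdot 914} + 6 = \frac{1}{2} \cdot \frac{1}{914} \cdot 11707 + 6 = \frac{11707}{1828} + 6 = \frac{22675}{1828}$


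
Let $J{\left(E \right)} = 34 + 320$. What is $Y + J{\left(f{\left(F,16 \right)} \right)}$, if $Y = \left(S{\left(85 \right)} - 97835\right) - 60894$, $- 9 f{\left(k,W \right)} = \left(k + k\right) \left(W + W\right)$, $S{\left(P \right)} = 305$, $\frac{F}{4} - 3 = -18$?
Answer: $-158070$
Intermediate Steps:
$F = -60$ ($F = 12 + 4 \left(-18\right) = 12 - 72 = -60$)
$f{\left(k,W \right)} = - \frac{4 W k}{9}$ ($f{\left(k,W \right)} = - \frac{\left(k + k\right) \left(W + W\right)}{9} = - \frac{2 k 2 W}{9} = - \frac{4 W k}{9}$)
$J{\left(E \right)} = 354$
$Y = -158424$ ($Y = \left(305 - 97835\right) - 60894 = -97530 - 60894 = -158424$)
$Y + J{\left(f{\left(F,16 \right)} \right)} = -158424 + 354 = -158070$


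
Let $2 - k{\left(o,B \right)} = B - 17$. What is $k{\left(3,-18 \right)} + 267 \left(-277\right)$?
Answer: $-73922$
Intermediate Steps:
$k{\left(o,B \right)} = 19 - B$ ($k{\left(o,B \right)} = 2 - \left(B - 17\right) = 2 - \left(-17 + B\right) = 19 - B$)
$k{\left(3,-18 \right)} + 267 \left(-277\right) = \left(19 - -18\right) + 267 \left(-277\right) = \left(19 + 18\right) - 73959 = 37 - 73959 = -73922$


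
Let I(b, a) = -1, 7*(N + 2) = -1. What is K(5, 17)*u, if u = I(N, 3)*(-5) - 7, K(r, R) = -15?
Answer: 30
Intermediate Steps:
N = -15/7 (N = -2 + (⅐)*(-1) = -2 - ⅐ = -15/7 ≈ -2.1429)
u = -2 (u = -1*(-5) - 7 = 5 - 7 = -2)
K(5, 17)*u = -15*(-2) = 30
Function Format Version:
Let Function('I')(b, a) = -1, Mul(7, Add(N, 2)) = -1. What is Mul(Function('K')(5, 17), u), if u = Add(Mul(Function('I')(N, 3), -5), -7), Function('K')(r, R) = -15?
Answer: 30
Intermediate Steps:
N = Rational(-15, 7) (N = Add(-2, Mul(Rational(1, 7), -1)) = Add(-2, Rational(-1, 7)) = Rational(-15, 7) ≈ -2.1429)
u = -2 (u = Add(Mul(-1, -5), -7) = Add(5, -7) = -2)
Mul(Function('K')(5, 17), u) = Mul(-15, -2) = 30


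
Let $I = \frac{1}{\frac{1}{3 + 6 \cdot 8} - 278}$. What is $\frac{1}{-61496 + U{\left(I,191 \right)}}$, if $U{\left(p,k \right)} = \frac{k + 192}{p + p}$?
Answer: $- \frac{102}{11702383} \approx -8.7162 \cdot 10^{-6}$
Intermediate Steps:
$I = - \frac{51}{14177}$ ($I = \frac{1}{\frac{1}{3 + 48} - 278} = \frac{1}{\frac{1}{51} - 278} = \frac{1}{- \frac{14177}{51}} = - \frac{51}{14177} \approx -0.0035974$)
$U{\left(p,k \right)} = \frac{192 + k}{2 p}$
$\frac{1}{-61496 + U{\left(I,191 \right)}} = \frac{1}{-61496 + \frac{192 + 191}{2 \left(- \frac{51}{14177}\right)}} = \frac{1}{-61496 + \frac{1}{2} \left(- \frac{14177}{51}\right) 383} = \frac{1}{-61496 - \frac{5429791}{102}} = \frac{1}{- \frac{11702383}{102}} = - \frac{102}{11702383}$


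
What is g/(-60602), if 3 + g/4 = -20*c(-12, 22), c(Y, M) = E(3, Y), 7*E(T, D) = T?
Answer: 162/212107 ≈ 0.00076377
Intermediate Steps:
E(T, D) = T/7
c(Y, M) = 3/7 (c(Y, M) = (1/7)*3 = 3/7)
g = -324/7 (g = -12 + 4*(-20*3/7) = -12 + 4*(-60/7) = -12 - 240/7 = -324/7 ≈ -46.286)
g/(-60602) = -324/7/(-60602) = -324/7*(-1/60602) = 162/212107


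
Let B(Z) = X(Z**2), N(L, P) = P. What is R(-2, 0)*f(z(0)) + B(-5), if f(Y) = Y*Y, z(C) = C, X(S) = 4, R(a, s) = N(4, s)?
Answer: 4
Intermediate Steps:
R(a, s) = s
B(Z) = 4
f(Y) = Y**2
R(-2, 0)*f(z(0)) + B(-5) = 0*0**2 + 4 = 0*0 + 4 = 0 + 4 = 4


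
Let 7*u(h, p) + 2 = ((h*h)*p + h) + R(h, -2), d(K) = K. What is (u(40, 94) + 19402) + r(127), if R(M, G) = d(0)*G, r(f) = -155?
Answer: 285167/7 ≈ 40738.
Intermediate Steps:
R(M, G) = 0 (R(M, G) = 0*G = 0)
u(h, p) = -2/7 + h/7 + p*h²/7 (u(h, p) = -2/7 + (((h*h)*p + h) + 0)/7 = -2/7 + ((h²*p + h) + 0)/7 = -2/7 + ((p*h² + h) + 0)/7 = -2/7 + ((h + p*h²) + 0)/7 = -2/7 + (h + p*h²)/7 = -2/7 + (h/7 + p*h²/7) = -2/7 + h/7 + p*h²/7)
(u(40, 94) + 19402) + r(127) = ((-2/7 + (⅐)*40 + (⅐)*94*40²) + 19402) - 155 = ((-2/7 + 40/7 + (⅐)*94*1600) + 19402) - 155 = ((-2/7 + 40/7 + 150400/7) + 19402) - 155 = (150438/7 + 19402) - 155 = 286252/7 - 155 = 285167/7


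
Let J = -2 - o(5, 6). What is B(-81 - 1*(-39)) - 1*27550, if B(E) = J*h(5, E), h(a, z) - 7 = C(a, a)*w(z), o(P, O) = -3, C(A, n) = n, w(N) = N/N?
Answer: -27538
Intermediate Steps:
w(N) = 1
h(a, z) = 7 + a (h(a, z) = 7 + a*1 = 7 + a)
J = 1 (J = -2 - 1*(-3) = -2 + 3 = 1)
B(E) = 12 (B(E) = 1*(7 + 5) = 1*12 = 12)
B(-81 - 1*(-39)) - 1*27550 = 12 - 1*27550 = 12 - 27550 = -27538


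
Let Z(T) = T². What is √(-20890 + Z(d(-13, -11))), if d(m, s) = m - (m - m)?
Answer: I*√20721 ≈ 143.95*I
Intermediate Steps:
d(m, s) = m (d(m, s) = m - 1*0 = m + 0 = m)
√(-20890 + Z(d(-13, -11))) = √(-20890 + (-13)²) = √(-20890 + 169) = √(-20721) = I*√20721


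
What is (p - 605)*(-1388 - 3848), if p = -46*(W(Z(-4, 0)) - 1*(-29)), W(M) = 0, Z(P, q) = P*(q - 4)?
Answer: 10152604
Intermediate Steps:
Z(P, q) = P*(-4 + q)
p = -1334 (p = -46*(0 - 1*(-29)) = -46*(0 + 29) = -46*29 = -1334)
(p - 605)*(-1388 - 3848) = (-1334 - 605)*(-1388 - 3848) = -1939*(-5236) = 10152604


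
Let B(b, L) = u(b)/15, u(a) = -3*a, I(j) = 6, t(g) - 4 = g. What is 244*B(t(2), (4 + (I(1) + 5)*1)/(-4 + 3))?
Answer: -1464/5 ≈ -292.80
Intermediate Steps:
t(g) = 4 + g
B(b, L) = -b/5 (B(b, L) = -3*b/15 = -3*b*(1/15) = -b/5)
244*B(t(2), (4 + (I(1) + 5)*1)/(-4 + 3)) = 244*(-(4 + 2)/5) = 244*(-⅕*6) = 244*(-6/5) = -1464/5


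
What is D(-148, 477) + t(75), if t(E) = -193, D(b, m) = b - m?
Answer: -818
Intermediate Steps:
D(-148, 477) + t(75) = (-148 - 1*477) - 193 = (-148 - 477) - 193 = -625 - 193 = -818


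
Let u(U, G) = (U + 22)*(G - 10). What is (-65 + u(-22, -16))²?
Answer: 4225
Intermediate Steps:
u(U, G) = (-10 + G)*(22 + U) (u(U, G) = (22 + U)*(-10 + G) = (-10 + G)*(22 + U))
(-65 + u(-22, -16))² = (-65 + (-220 - 10*(-22) + 22*(-16) - 16*(-22)))² = (-65 + (-220 + 220 - 352 + 352))² = (-65 + 0)² = (-65)² = 4225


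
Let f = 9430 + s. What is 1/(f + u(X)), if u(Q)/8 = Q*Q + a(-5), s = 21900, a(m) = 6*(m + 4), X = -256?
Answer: 1/555570 ≈ 1.8000e-6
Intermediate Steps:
a(m) = 24 + 6*m (a(m) = 6*(4 + m) = 24 + 6*m)
u(Q) = -48 + 8*Q² (u(Q) = 8*(Q*Q + (24 + 6*(-5))) = 8*(Q² + (24 - 30)) = 8*(Q² - 6) = 8*(-6 + Q²) = -48 + 8*Q²)
f = 31330 (f = 9430 + 21900 = 31330)
1/(f + u(X)) = 1/(31330 + (-48 + 8*(-256)²)) = 1/(31330 + (-48 + 8*65536)) = 1/(31330 + (-48 + 524288)) = 1/(31330 + 524240) = 1/555570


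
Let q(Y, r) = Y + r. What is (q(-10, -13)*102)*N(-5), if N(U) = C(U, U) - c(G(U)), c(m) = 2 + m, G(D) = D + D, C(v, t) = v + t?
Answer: 4692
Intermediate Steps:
C(v, t) = t + v
G(D) = 2*D
N(U) = -2 (N(U) = (U + U) - (2 + 2*U) = 2*U + (-2 - 2*U) = -2)
(q(-10, -13)*102)*N(-5) = ((-10 - 13)*102)*(-2) = -23*102*(-2) = -2346*(-2) = 4692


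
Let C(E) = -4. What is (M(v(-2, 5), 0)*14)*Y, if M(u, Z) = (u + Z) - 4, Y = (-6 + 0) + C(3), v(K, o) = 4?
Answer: 0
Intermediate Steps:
Y = -10 (Y = (-6 + 0) - 4 = -6 - 4 = -10)
M(u, Z) = -4 + Z + u (M(u, Z) = (Z + u) - 4 = -4 + Z + u)
(M(v(-2, 5), 0)*14)*Y = ((-4 + 0 + 4)*14)*(-10) = (0*14)*(-10) = 0*(-10) = 0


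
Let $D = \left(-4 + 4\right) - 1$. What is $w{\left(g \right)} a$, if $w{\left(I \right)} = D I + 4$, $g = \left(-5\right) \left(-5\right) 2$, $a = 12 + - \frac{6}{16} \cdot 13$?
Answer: $- \frac{1311}{4} \approx -327.75$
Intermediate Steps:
$D = -1$ ($D = 0 - 1 = -1$)
$a = \frac{57}{8}$ ($a = 12 + \left(-6\right) \frac{1}{16} \cdot 13 = 12 - \frac{39}{8} = \frac{57}{8} \approx 7.125$)
$g = 50$ ($g = 25 \cdot 2 = 50$)
$w{\left(I \right)} = 4 - I$ ($w{\left(I \right)} = - I + 4 = 4 - I$)
$w{\left(g \right)} a = \left(4 - 50\right) \frac{57}{8} = \left(-46\right) \frac{57}{8} = - \frac{1311}{4}$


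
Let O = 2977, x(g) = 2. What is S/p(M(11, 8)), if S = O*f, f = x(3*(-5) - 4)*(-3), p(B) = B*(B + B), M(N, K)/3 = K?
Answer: -2977/192 ≈ -15.505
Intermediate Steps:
M(N, K) = 3*K
p(B) = 2*B² (p(B) = B*(2*B) = 2*B²)
f = -6 (f = 2*(-3) = -6)
S = -17862 (S = 2977*(-6) = -17862)
S/p(M(11, 8)) = -17862/(2*(3*8)²) = -17862/(2*24²) = -17862/(2*576) = -17862/1152 = -17862*1/1152 = -2977/192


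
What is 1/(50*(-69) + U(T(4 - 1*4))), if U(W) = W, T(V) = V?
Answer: -1/3450 ≈ -0.00028986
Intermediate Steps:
1/(50*(-69) + U(T(4 - 1*4))) = 1/(50*(-69) + (4 - 1*4)) = 1/(-3450 + (4 - 4)) = 1/(-3450 + 0) = 1/(-3450) = -1/3450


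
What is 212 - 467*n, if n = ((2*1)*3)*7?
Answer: -19402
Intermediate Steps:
n = 42 (n = (2*3)*7 = 6*7 = 42)
212 - 467*n = 212 - 467*42 = 212 - 19614 = -19402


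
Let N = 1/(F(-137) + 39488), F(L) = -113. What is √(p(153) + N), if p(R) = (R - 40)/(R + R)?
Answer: √117669342/17850 ≈ 0.60771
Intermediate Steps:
p(R) = (-40 + R)/(2*R) (p(R) = (-40 + R)/((2*R)) = (-40 + R)*(1/(2*R)) = (-40 + R)/(2*R))
N = 1/39375 (N = 1/(-113 + 39488) = 1/39375 ≈ 2.5397e-5)
√(p(153) + N) = √((½)*(-40 + 153)/153 + 1/39375) = √((½)*(1/153)*113 + 1/39375) = √(113/306 + 1/39375) = √(164803/446250) = √117669342/17850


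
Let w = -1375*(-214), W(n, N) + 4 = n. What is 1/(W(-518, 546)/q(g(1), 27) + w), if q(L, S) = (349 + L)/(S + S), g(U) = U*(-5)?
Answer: 86/25298453 ≈ 3.3994e-6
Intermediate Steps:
g(U) = -5*U
W(n, N) = -4 + n
q(L, S) = (349 + L)/(2*S) (q(L, S) = (349 + L)/((2*S)) = (349 + L)*(1/(2*S)) = (349 + L)/(2*S))
w = 294250
1/(W(-518, 546)/q(g(1), 27) + w) = 1/((-4 - 518)/(((½)*(349 - 5*1)/27)) + 294250) = 1/(-522*54/(349 - 5) + 294250) = 1/(-522/((½)*(1/27)*344) + 294250) = 1/(-522/172/27 + 294250) = 1/(-522*27/172 + 294250) = 1/(-7047/86 + 294250) = 1/(25298453/86) = 86/25298453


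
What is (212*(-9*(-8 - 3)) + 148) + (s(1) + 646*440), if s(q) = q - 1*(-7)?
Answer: 305384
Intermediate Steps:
s(q) = 7 + q (s(q) = q + 7 = 7 + q)
(212*(-9*(-8 - 3)) + 148) + (s(1) + 646*440) = (212*(-9*(-8 - 3)) + 148) + ((7 + 1) + 646*440) = (212*(-9*(-11)) + 148) + (8 + 284240) = (212*99 + 148) + 284248 = (20988 + 148) + 284248 = 21136 + 284248 = 305384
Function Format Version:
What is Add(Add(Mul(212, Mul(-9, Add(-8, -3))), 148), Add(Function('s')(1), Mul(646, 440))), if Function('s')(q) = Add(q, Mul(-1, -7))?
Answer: 305384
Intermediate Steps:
Function('s')(q) = Add(7, q) (Function('s')(q) = Add(q, 7) = Add(7, q))
Add(Add(Mul(212, Mul(-9, Add(-8, -3))), 148), Add(Function('s')(1), Mul(646, 440))) = Add(Add(Mul(212, Mul(-9, Add(-8, -3))), 148), Add(Add(7, 1), Mul(646, 440))) = Add(Add(Mul(212, Mul(-9, -11)), 148), Add(8, 284240)) = Add(Add(Mul(212, 99), 148), 284248) = Add(Add(20988, 148), 284248) = Add(21136, 284248) = 305384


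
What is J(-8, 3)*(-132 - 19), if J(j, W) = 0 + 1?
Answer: -151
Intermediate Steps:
J(j, W) = 1
J(-8, 3)*(-132 - 19) = 1*(-132 - 19) = 1*(-151) = -151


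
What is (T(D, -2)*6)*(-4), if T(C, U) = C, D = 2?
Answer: -48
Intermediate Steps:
(T(D, -2)*6)*(-4) = (2*6)*(-4) = 12*(-4) = -48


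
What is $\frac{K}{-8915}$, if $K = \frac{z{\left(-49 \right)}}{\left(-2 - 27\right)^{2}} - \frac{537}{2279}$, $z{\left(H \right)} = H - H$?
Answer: $\frac{537}{20317285} \approx 2.6431 \cdot 10^{-5}$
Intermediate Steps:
$z{\left(H \right)} = 0$
$K = - \frac{537}{2279}$ ($K = \frac{0}{\left(-2 - 27\right)^{2}} - \frac{537}{2279} = \frac{0}{\left(-29\right)^{2}} - \frac{537}{2279} = \frac{0}{841} - \frac{537}{2279} = 0 \cdot \frac{1}{841} - \frac{537}{2279} = 0 - \frac{537}{2279} = - \frac{537}{2279} \approx -0.23563$)
$\frac{K}{-8915} = - \frac{537}{2279 \left(-8915\right)} = \left(- \frac{537}{2279}\right) \left(- \frac{1}{8915}\right) = \frac{537}{20317285}$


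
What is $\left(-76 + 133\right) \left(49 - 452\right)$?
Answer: $-22971$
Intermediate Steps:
$\left(-76 + 133\right) \left(49 - 452\right) = 57 \left(-403\right) = -22971$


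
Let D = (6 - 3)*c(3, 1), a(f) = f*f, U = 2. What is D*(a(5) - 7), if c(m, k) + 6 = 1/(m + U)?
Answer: -1566/5 ≈ -313.20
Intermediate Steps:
c(m, k) = -6 + 1/(2 + m) (c(m, k) = -6 + 1/(m + 2) = -6 + 1/(2 + m))
a(f) = f²
D = -87/5 (D = (6 - 3)*((-11 - 6*3)/(2 + 3)) = 3*((-11 - 18)/5) = 3*((⅕)*(-29)) = 3*(-29/5) = -87/5 ≈ -17.400)
D*(a(5) - 7) = -87*(5² - 7)/5 = -87*(25 - 7)/5 = -87/5*18 = -1566/5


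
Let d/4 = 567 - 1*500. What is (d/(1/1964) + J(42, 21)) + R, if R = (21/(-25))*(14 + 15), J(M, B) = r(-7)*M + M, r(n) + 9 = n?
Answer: 13142441/25 ≈ 5.2570e+5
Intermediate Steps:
r(n) = -9 + n
d = 268 (d = 4*(567 - 1*500) = 4*(567 - 500) = 4*67 = 268)
J(M, B) = -15*M (J(M, B) = (-9 - 7)*M + M = -16*M + M = -15*M)
R = -609/25 (R = (21*(-1/25))*29 = -21/25*29 = -609/25 ≈ -24.360)
(d/(1/1964) + J(42, 21)) + R = (268/(1/1964) - 15*42) - 609/25 = (268/(1/1964) - 630) - 609/25 = (268*1964 - 630) - 609/25 = (526352 - 630) - 609/25 = 525722 - 609/25 = 13142441/25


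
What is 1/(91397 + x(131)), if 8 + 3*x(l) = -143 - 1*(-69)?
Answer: 3/274109 ≈ 1.0945e-5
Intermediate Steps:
x(l) = -82/3 (x(l) = -8/3 + (-143 - 1*(-69))/3 = -8/3 + (-143 + 69)/3 = -8/3 + (⅓)*(-74) = -8/3 - 74/3 = -82/3)
1/(91397 + x(131)) = 1/(91397 - 82/3) = 1/(274109/3) = 3/274109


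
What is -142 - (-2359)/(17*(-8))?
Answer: -21671/136 ≈ -159.35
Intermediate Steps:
-142 - (-2359)/(17*(-8)) = -142 - (-2359)/(-136) = -142 - (-2359)*(-1)/136 = -142 - 7*337/136 = -142 - 2359/136 = -21671/136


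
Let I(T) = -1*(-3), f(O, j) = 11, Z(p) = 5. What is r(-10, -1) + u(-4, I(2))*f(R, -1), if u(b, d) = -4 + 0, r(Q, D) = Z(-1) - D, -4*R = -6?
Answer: -38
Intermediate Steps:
R = 3/2 (R = -1/4*(-6) = 3/2 ≈ 1.5000)
r(Q, D) = 5 - D
I(T) = 3
u(b, d) = -4
r(-10, -1) + u(-4, I(2))*f(R, -1) = (5 - 1*(-1)) - 4*11 = (5 + 1) - 44 = 6 - 44 = -38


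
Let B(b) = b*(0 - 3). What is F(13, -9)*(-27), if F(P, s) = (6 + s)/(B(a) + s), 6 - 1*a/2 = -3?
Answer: -9/7 ≈ -1.2857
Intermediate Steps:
a = 18 (a = 12 - 2*(-3) = 12 + 6 = 18)
B(b) = -3*b (B(b) = b*(-3) = -3*b)
F(P, s) = (6 + s)/(-54 + s) (F(P, s) = (6 + s)/(-3*18 + s) = (6 + s)/(-54 + s))
F(13, -9)*(-27) = ((6 - 9)/(-54 - 9))*(-27) = (-3/(-63))*(-27) = -1/63*(-3)*(-27) = (1/21)*(-27) = -9/7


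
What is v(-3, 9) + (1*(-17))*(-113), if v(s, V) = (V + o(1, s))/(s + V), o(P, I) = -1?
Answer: 5767/3 ≈ 1922.3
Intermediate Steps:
v(s, V) = (-1 + V)/(V + s) (v(s, V) = (V - 1)/(s + V) = (-1 + V)/(V + s))
v(-3, 9) + (1*(-17))*(-113) = (-1 + 9)/(9 - 3) + (1*(-17))*(-113) = 8/6 - 17*(-113) = (⅙)*8 + 1921 = 4/3 + 1921 = 5767/3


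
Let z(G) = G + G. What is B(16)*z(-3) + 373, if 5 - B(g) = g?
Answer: 439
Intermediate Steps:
z(G) = 2*G
B(g) = 5 - g
B(16)*z(-3) + 373 = (5 - 1*16)*(2*(-3)) + 373 = (5 - 16)*(-6) + 373 = -11*(-6) + 373 = 66 + 373 = 439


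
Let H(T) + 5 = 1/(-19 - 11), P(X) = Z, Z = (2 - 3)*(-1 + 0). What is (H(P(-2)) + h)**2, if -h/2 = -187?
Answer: 122522761/900 ≈ 1.3614e+5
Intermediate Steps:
h = 374 (h = -2*(-187) = 374)
Z = 1 (Z = -1*(-1) = 1)
P(X) = 1
H(T) = -151/30 (H(T) = -5 + 1/(-19 - 11) = -5 + 1/(-30) = -5 - 1/30 = -151/30)
(H(P(-2)) + h)**2 = (-151/30 + 374)**2 = (11069/30)**2 = 122522761/900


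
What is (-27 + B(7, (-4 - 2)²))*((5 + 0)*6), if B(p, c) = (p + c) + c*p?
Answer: 8040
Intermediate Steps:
B(p, c) = c + p + c*p (B(p, c) = (c + p) + c*p = c + p + c*p)
(-27 + B(7, (-4 - 2)²))*((5 + 0)*6) = (-27 + ((-4 - 2)² + 7 + (-4 - 2)²*7))*((5 + 0)*6) = (-27 + ((-6)² + 7 + (-6)²*7))*(5*6) = (-27 + (36 + 7 + 36*7))*30 = (-27 + (36 + 7 + 252))*30 = (-27 + 295)*30 = 268*30 = 8040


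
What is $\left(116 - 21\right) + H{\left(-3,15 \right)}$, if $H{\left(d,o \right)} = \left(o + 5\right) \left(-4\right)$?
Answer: $15$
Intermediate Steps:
$H{\left(d,o \right)} = -20 - 4 o$ ($H{\left(d,o \right)} = \left(5 + o\right) \left(-4\right) = -20 - 4 o$)
$\left(116 - 21\right) + H{\left(-3,15 \right)} = \left(116 - 21\right) - 80 = 95 - 80 = 15$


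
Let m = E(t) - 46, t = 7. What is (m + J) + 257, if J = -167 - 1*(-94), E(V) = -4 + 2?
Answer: 136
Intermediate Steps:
E(V) = -2
m = -48 (m = -2 - 46 = -48)
J = -73 (J = -167 + 94 = -73)
(m + J) + 257 = (-48 - 73) + 257 = -121 + 257 = 136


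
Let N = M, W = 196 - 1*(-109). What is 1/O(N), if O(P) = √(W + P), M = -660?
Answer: -I*√355/355 ≈ -0.053074*I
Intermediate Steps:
W = 305 (W = 196 + 109 = 305)
N = -660
O(P) = √(305 + P)
1/O(N) = 1/(√(305 - 660)) = 1/(√(-355)) = 1/(I*√355) = -I*√355/355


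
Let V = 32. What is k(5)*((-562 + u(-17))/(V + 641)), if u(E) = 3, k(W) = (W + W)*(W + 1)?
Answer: -33540/673 ≈ -49.837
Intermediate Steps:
k(W) = 2*W*(1 + W) (k(W) = (2*W)*(1 + W) = 2*W*(1 + W))
k(5)*((-562 + u(-17))/(V + 641)) = (2*5*(1 + 5))*((-562 + 3)/(32 + 641)) = (2*5*6)*(-559/673) = 60*(-559*1/673) = 60*(-559/673) = -33540/673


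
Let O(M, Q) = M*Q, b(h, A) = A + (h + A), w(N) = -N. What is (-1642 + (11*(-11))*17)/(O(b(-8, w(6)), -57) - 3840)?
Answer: 137/100 ≈ 1.3700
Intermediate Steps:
b(h, A) = h + 2*A (b(h, A) = A + (A + h) = h + 2*A)
(-1642 + (11*(-11))*17)/(O(b(-8, w(6)), -57) - 3840) = (-1642 + (11*(-11))*17)/((-8 + 2*(-1*6))*(-57) - 3840) = (-1642 - 121*17)/((-8 + 2*(-6))*(-57) - 3840) = (-1642 - 2057)/((-8 - 12)*(-57) - 3840) = -3699/(-20*(-57) - 3840) = -3699/(1140 - 3840) = -3699/(-2700) = -3699*(-1/2700) = 137/100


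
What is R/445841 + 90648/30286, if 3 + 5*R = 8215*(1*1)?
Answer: 101160841736/33756851315 ≈ 2.9967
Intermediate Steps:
R = 8212/5 (R = -⅗ + (8215*(1*1))/5 = -⅗ + (8215*1)/5 = -⅗ + (⅕)*8215 = -⅗ + 1643 = 8212/5 ≈ 1642.4)
R/445841 + 90648/30286 = (8212/5)/445841 + 90648/30286 = (8212/5)*(1/445841) + 90648*(1/30286) = 8212/2229205 + 45324/15143 = 101160841736/33756851315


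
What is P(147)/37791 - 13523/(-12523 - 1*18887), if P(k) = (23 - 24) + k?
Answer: 19097539/43963530 ≈ 0.43439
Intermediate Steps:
P(k) = -1 + k
P(147)/37791 - 13523/(-12523 - 1*18887) = (-1 + 147)/37791 - 13523/(-12523 - 1*18887) = 146*(1/37791) - 13523/(-12523 - 18887) = 146/37791 - 13523/(-31410) = 146/37791 - 13523*(-1/31410) = 146/37791 + 13523/31410 = 19097539/43963530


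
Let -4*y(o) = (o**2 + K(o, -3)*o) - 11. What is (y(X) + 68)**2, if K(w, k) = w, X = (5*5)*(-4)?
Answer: 388760089/16 ≈ 2.4298e+7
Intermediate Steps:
X = -100 (X = 25*(-4) = -100)
y(o) = 11/4 - o**2/2 (y(o) = -((o**2 + o*o) - 11)/4 = -((o**2 + o**2) - 11)/4 = -(2*o**2 - 11)/4 = -(-11 + 2*o**2)/4 = 11/4 - o**2/2)
(y(X) + 68)**2 = ((11/4 - 1/2*(-100)**2) + 68)**2 = ((11/4 - 1/2*10000) + 68)**2 = ((11/4 - 5000) + 68)**2 = (-19989/4 + 68)**2 = (-19717/4)**2 = 388760089/16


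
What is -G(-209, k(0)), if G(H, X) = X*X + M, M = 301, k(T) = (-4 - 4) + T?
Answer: -365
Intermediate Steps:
k(T) = -8 + T
G(H, X) = 301 + X² (G(H, X) = X*X + 301 = X² + 301 = 301 + X²)
-G(-209, k(0)) = -(301 + (-8 + 0)²) = -(301 + (-8)²) = -(301 + 64) = -1*365 = -365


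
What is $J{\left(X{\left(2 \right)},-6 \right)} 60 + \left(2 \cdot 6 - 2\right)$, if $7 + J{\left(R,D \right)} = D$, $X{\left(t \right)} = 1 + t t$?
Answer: $-770$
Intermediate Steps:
$X{\left(t \right)} = 1 + t^{2}$
$J{\left(R,D \right)} = -7 + D$
$J{\left(X{\left(2 \right)},-6 \right)} 60 + \left(2 \cdot 6 - 2\right) = \left(-7 - 6\right) 60 + \left(2 \cdot 6 - 2\right) = \left(-13\right) 60 + \left(12 - 2\right) = -780 + 10 = -770$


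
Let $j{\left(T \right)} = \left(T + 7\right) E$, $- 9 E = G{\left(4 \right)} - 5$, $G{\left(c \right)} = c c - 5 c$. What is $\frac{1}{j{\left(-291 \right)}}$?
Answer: $- \frac{1}{284} \approx -0.0035211$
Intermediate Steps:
$G{\left(c \right)} = c^{2} - 5 c$
$E = 1$ ($E = - \frac{4 \left(-5 + 4\right) - 5}{9} = - \frac{4 \left(-1\right) - 5}{9} = - \frac{-4 - 5}{9} = \left(- \frac{1}{9}\right) \left(-9\right) = 1$)
$j{\left(T \right)} = 7 + T$ ($j{\left(T \right)} = \left(T + 7\right) 1 = \left(7 + T\right) 1 = 7 + T$)
$\frac{1}{j{\left(-291 \right)}} = \frac{1}{7 - 291} = \frac{1}{-284} = - \frac{1}{284}$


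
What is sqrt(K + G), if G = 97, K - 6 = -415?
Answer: 2*I*sqrt(78) ≈ 17.664*I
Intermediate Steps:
K = -409 (K = 6 - 415 = -409)
sqrt(K + G) = sqrt(-409 + 97) = sqrt(-312) = 2*I*sqrt(78)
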